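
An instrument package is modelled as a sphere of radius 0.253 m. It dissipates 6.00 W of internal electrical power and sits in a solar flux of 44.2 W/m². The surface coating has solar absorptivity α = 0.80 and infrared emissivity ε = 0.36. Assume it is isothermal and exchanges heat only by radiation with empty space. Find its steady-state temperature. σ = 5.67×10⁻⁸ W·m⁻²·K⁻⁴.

At steady state, absorbed solar power + internal power = radiated power.
Absorbed: α·S·A_cross = 0.80·44.2·0.2011 = 7.111 W (cross-section πr²).
Total input = 7.111 + 6.00 = 13.11 W.
Radiated: εσ·A_surf·T⁴ with A_surf = 4πr² = 0.8044 m².
T⁴ = 13.11/(0.36·5.67×10⁻⁸·0.8044) = 7.985×10⁸ K⁴.

T ≈ 168 K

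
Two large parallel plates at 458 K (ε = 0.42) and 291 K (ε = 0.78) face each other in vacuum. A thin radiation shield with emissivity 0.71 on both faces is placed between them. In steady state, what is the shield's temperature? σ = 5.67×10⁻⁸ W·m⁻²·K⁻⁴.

In steady state the net flux on the hot side equals that on the cold side.
σ(T₁⁴−T_s⁴)/D₁ = σ(T_s⁴−T₂⁴)/D₂, with D₁ = 1/ε₁+1/ε_s−1 = 2.789, D₂ = 1/ε_s+1/ε₂−1 = 1.691.
Solve for T_s⁴: T_s⁴ = (D₂·T₁⁴ + D₁·T₂⁴)/(D₁+D₂) = 2.107×10¹⁰ K⁴.

T_s ≈ 381 K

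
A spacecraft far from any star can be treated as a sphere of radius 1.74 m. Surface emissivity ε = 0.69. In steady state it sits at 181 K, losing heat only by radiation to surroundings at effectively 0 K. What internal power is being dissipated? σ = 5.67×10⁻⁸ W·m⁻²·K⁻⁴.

Steady state: P = εσA T⁴.
A = 4πr² = 38.05 m²; T⁴ = (181)⁴ = 1.073×10⁹ K⁴.
P = 0.69 × 5.67×10⁻⁸ × 38.05 × 1.073×10⁹.

P ≈ 1600 W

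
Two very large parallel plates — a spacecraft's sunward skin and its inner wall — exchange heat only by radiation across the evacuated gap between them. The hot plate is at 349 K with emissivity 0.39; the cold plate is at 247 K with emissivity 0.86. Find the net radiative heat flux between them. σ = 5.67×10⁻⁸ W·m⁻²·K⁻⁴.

For two infinite grey parallel plates, q = σ(T₁⁴ − T₂⁴)/(1/ε₁ + 1/ε₂ − 1).
T₁⁴ − T₂⁴ = 1.484×10¹⁰ − 3.722×10⁹ = 1.111×10¹⁰ K⁴.
1/ε₁ + 1/ε₂ − 1 = 2.564 + 1.163 − 1 = 2.727.
q = 5.67×10⁻⁸ × 1.111×10¹⁰ / 2.727.

q ≈ 231 W/m²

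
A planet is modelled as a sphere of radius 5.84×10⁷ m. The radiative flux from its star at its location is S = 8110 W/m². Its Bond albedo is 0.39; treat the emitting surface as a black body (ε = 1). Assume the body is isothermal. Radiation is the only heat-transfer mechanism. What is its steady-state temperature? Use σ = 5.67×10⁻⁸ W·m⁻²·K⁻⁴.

At equilibrium, absorbed power = emitted power.
Absorbing cross-section = πr² = 1.071×10¹⁶ m²; emitting surface = 4πr² = 4.286×10¹⁶ m² (ratio 4).
(1−a)S·A_cross = εσ·A_surf·T⁴  ⇒  T⁴ = (1−a)S/(4σ).
T⁴ = 0.610·8110/(4·5.67×10⁻⁸) = 2.181×10¹⁰ K⁴.
T = (2.181×10¹⁰)^(1/4).

T ≈ 384 K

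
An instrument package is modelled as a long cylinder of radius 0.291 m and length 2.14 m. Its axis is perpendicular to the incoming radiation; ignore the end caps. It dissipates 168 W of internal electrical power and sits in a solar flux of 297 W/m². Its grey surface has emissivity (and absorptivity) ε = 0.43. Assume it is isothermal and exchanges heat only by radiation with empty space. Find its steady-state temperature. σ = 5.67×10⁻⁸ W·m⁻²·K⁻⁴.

At steady state, absorbed solar power + internal power = radiated power.
Absorbed: α·S·A_cross = 0.43·297·1.245 = 159.1 W (cross-section 2rL).
Total input = 159.1 + 168 = 327.1 W.
Radiated: εσ·A_surf·T⁴ with A_surf = 2πrL = 3.913 m².
T⁴ = 327.1/(0.43·5.67×10⁻⁸·3.913) = 3.428×10⁹ K⁴.

T ≈ 242 K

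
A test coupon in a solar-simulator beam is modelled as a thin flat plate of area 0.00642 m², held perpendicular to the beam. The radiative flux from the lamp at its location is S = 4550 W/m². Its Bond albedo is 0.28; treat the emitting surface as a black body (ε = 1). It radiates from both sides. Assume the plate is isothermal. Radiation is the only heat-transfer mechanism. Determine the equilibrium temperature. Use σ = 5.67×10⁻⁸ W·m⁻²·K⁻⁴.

At equilibrium, absorbed power = emitted power.
Absorbing cross-section = A = 0.006420 m²; emitting surface = 2A = 0.01284 m² (ratio 2).
(1−a)S·A_cross = εσ·A_surf·T⁴  ⇒  T⁴ = (1−a)S/(2σ).
T⁴ = 0.720·4550/(2·5.67×10⁻⁸) = 2.889×10¹⁰ K⁴.
T = (2.889×10¹⁰)^(1/4).

T ≈ 412 K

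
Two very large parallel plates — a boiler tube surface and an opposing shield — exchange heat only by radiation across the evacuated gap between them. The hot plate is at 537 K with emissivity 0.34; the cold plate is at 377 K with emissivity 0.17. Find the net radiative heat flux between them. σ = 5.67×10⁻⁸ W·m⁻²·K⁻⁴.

For two infinite grey parallel plates, q = σ(T₁⁴ − T₂⁴)/(1/ε₁ + 1/ε₂ − 1).
T₁⁴ − T₂⁴ = 8.316×10¹⁰ − 2.020×10¹⁰ = 6.296×10¹⁰ K⁴.
1/ε₁ + 1/ε₂ − 1 = 2.941 + 5.882 − 1 = 7.824.
q = 5.67×10⁻⁸ × 6.296×10¹⁰ / 7.824.

q ≈ 456 W/m²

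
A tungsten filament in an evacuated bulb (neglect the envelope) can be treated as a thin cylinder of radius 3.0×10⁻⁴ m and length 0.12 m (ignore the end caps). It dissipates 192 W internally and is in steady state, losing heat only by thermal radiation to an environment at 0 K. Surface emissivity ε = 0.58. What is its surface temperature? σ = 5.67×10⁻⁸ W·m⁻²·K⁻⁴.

Steady state: internal power = radiated power, P = εσA T⁴.
Radiating area A = 2πrL = 2.262×10⁻⁴ m².
T⁴ = P/(εσA) = 192/(0.58·5.67×10⁻⁸·2.262×10⁻⁴) = 2.581×10¹³ K⁴.
T = (2.581×10¹³)^(1/4).

T ≈ 2250 K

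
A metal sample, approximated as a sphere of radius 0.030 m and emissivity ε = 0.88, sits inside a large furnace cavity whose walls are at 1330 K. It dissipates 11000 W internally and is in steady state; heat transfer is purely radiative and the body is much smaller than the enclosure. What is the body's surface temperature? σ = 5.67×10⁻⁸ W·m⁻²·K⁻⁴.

For a small grey body in a large enclosure, net radiated power = εσA(T⁴ − T_w⁴).
Steady state: P = εσA(T⁴ − T_w⁴) with A = 4πr² = 0.01131 m².
T⁴ = P/(εσA) + T_w⁴ = 11000/(0.88·5.67×10⁻⁸·0.01131) + (1330)⁴
    = 1.949×10¹³ + 3.129×10¹² = 2.262×10¹³ K⁴.

T ≈ 2180 K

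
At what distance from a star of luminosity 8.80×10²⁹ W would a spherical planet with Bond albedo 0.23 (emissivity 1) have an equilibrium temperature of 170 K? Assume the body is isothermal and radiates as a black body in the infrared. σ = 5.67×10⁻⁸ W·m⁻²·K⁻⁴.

d ≈ 1.69×10¹³ m

For an isothermal black-emitting sphere, (1−a)S·πr² = σ·4πr²·T⁴ ⇒ S = 4σT⁴/(1−a).
S = 4·5.67×10⁻⁸·(170)⁴/0.770 = 246.0 W/m².
Flux falls as S = L/(4πd²), so d = √(L/(4πS)) = √(8.80×10²⁹/(4π·246.0)).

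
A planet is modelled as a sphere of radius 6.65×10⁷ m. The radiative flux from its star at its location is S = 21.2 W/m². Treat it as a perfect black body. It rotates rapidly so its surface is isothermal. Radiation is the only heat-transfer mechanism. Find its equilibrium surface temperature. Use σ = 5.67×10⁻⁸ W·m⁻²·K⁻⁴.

T ≈ 98.3 K

At equilibrium, absorbed power = emitted power.
Absorbing cross-section = πr² = 1.389×10¹⁶ m²; emitting surface = 4πr² = 5.557×10¹⁶ m² (ratio 4).
S·A_cross = εσ·A_surf·T⁴  ⇒  T⁴ = S/(4σ).
T⁴ = 1.00·21.2/(4·5.67×10⁻⁸) = 9.347×10⁷ K⁴.
T = (9.347×10⁷)^(1/4).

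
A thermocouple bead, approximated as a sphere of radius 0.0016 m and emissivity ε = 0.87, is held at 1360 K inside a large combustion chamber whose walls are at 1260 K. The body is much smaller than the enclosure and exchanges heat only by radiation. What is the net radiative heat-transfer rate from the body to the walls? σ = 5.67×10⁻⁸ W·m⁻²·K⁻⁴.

For a small grey body in a large enclosure: P_net = εσA(T_body⁴ − T_wall⁴).
A = 4πr² = 3.217×10⁻⁵ m²; T_body⁴ − T_wall⁴ = 3.421×10¹² − 2.520×10¹² = 9.005×10¹¹ K⁴.
|P_net| = 0.87·5.67×10⁻⁸·3.217×10⁻⁵·9.005×10¹¹.

P_net ≈ 1.43 W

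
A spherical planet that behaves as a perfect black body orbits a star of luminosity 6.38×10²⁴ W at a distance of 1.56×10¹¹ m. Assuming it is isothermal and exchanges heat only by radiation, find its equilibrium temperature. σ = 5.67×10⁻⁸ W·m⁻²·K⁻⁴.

T ≈ 97.9 K

First find the stellar flux at distance d: S = L/(4πd²) = 6.38×10²⁴/(4π·(1.56×10¹¹)²) = 20.86 W/m².
For an isothermal sphere, absorbed (1−a)S·πr² = emitted σ·4πr²·T⁴, so T⁴ = (1−a)S/(4σ).
T⁴ = 1.00·20.86/(4·5.67×10⁻⁸) = 9.199×10⁷ K⁴.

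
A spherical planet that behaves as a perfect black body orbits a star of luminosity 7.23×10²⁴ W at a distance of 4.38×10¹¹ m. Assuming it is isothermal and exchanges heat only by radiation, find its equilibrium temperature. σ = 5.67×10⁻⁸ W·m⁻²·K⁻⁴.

T ≈ 60.3 K

First find the stellar flux at distance d: S = L/(4πd²) = 7.23×10²⁴/(4π·(4.38×10¹¹)²) = 2.999 W/m².
For an isothermal sphere, absorbed (1−a)S·πr² = emitted σ·4πr²·T⁴, so T⁴ = (1−a)S/(4σ).
T⁴ = 1.00·2.999/(4·5.67×10⁻⁸) = 1.322×10⁷ K⁴.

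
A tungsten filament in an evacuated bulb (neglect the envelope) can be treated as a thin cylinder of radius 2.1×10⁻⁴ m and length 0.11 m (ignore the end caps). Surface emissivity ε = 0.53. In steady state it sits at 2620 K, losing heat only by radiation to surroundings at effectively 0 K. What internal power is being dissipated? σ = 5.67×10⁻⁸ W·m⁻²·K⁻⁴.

Steady state: P = εσA T⁴.
A = 2πrL = 1.451×10⁻⁴ m²; T⁴ = (2620)⁴ = 4.712×10¹³ K⁴.
P = 0.53 × 5.67×10⁻⁸ × 1.451×10⁻⁴ × 4.712×10¹³.

P ≈ 206 W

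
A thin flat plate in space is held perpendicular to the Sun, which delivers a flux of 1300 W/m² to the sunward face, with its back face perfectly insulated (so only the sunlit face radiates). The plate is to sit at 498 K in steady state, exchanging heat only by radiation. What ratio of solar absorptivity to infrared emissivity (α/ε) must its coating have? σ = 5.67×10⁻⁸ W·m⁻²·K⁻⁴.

Balance: αS·A = εσ·1A·T⁴ ⇒ α/ε = σT⁴/S.
α/ε = 5.67×10⁻⁸·(498)⁴/1300 = 5.67×10⁻⁸·6.151×10¹⁰/1300.

α/ε ≈ 2.68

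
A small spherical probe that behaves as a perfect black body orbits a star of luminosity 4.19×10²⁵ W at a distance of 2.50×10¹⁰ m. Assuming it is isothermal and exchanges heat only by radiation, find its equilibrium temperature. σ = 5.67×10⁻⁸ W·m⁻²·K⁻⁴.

T ≈ 392 K

First find the stellar flux at distance d: S = L/(4πd²) = 4.19×10²⁵/(4π·(2.50×10¹⁰)²) = 5335 W/m².
For an isothermal sphere, absorbed (1−a)S·πr² = emitted σ·4πr²·T⁴, so T⁴ = (1−a)S/(4σ).
T⁴ = 1.00·5335/(4·5.67×10⁻⁸) = 2.352×10¹⁰ K⁴.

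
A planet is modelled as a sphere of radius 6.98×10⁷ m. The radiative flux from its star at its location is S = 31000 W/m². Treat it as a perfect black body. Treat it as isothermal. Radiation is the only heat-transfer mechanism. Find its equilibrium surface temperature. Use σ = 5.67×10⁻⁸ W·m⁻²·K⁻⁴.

At equilibrium, absorbed power = emitted power.
Absorbing cross-section = πr² = 1.531×10¹⁶ m²; emitting surface = 4πr² = 6.122×10¹⁶ m² (ratio 4).
S·A_cross = εσ·A_surf·T⁴  ⇒  T⁴ = S/(4σ).
T⁴ = 1.00·31000/(4·5.67×10⁻⁸) = 1.367×10¹¹ K⁴.
T = (1.367×10¹¹)^(1/4).

T ≈ 608 K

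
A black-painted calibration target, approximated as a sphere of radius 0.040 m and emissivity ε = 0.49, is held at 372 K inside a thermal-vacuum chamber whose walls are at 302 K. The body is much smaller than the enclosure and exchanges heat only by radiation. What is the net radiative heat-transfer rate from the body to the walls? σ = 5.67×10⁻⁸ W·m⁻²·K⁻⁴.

For a small grey body in a large enclosure: P_net = εσA(T_body⁴ − T_wall⁴).
A = 4πr² = 0.02011 m²; T_body⁴ − T_wall⁴ = 1.915×10¹⁰ − 8.318×10⁹ = 1.083×10¹⁰ K⁴.
|P_net| = 0.49·5.67×10⁻⁸·0.02011·1.083×10¹⁰.

P_net ≈ 6.05 W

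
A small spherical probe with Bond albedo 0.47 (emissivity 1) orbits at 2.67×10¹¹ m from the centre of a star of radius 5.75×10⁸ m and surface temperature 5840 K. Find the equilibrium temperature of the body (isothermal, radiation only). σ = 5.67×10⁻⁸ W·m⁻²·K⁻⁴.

The star's surface emits σT_*⁴; at distance d the flux is S = σT_*⁴(R_*/d)².
S = 5.67×10⁻⁸·(5840)⁴·(5.75×10⁸/2.67×10¹¹)² = 305.9 W/m².
For an isothermal sphere T⁴ = (1−a)S/(4σ) = 7.148×10⁸ K⁴.

T ≈ 164 K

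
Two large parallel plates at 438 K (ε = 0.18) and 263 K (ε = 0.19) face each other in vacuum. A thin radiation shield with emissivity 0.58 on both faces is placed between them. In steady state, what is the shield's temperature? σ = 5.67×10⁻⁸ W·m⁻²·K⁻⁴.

In steady state the net flux on the hot side equals that on the cold side.
σ(T₁⁴−T_s⁴)/D₁ = σ(T_s⁴−T₂⁴)/D₂, with D₁ = 1/ε₁+1/ε_s−1 = 6.280, D₂ = 1/ε_s+1/ε₂−1 = 5.987.
Solve for T_s⁴: T_s⁴ = (D₂·T₁⁴ + D₁·T₂⁴)/(D₁+D₂) = 2.041×10¹⁰ K⁴.

T_s ≈ 378 K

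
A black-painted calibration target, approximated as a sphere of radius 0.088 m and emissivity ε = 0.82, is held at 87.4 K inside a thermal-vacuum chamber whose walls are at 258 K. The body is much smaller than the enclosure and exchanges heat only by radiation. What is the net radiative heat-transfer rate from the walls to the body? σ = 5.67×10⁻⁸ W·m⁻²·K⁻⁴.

For a small grey body in a large enclosure: P_net = εσA(T_body⁴ − T_wall⁴).
A = 4πr² = 0.09731 m²; T_body⁴ − T_wall⁴ = 5.835×10⁷ − 4.431×10⁹ = -4.372×10⁹ K⁴.
|P_net| = 0.82·5.67×10⁻⁸·0.09731·4.372×10⁹.

P_net ≈ 19.8 W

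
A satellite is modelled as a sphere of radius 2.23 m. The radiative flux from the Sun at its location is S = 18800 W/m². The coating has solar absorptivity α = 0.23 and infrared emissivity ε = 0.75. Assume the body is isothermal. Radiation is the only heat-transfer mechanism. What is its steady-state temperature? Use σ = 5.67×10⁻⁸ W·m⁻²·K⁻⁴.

At equilibrium, absorbed power = emitted power.
Absorbing cross-section = πr² = 15.62 m²; emitting surface = 4πr² = 62.49 m² (ratio 4).
αS·A_cross = εσ·A_surf·T⁴  ⇒  T⁴ = αS/(ε·4σ).
T⁴ = 0.230·18800/(0.75·4·5.67×10⁻⁸) = 2.542×10¹⁰ K⁴.
T = (2.542×10¹⁰)^(1/4).

T ≈ 399 K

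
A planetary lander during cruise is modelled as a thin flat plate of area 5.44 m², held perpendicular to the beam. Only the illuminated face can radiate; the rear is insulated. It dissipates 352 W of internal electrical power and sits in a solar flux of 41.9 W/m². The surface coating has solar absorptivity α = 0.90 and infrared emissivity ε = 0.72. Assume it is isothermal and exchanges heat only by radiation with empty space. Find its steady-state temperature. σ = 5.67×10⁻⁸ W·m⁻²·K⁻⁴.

At steady state, absorbed solar power + internal power = radiated power.
Absorbed: α·S·A_cross = 0.90·41.9·5.440 = 205.1 W (cross-section A).
Total input = 205.1 + 352 = 557.1 W.
Radiated: εσ·A_surf·T⁴ with A_surf = A = 5.440 m².
T⁴ = 557.1/(0.72·5.67×10⁻⁸·5.440) = 2.509×10⁹ K⁴.

T ≈ 224 K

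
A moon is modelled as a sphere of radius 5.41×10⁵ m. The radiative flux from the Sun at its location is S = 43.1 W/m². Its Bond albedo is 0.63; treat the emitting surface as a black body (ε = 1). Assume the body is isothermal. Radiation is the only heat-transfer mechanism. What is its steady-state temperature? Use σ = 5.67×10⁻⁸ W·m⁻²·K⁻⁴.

T ≈ 91.6 K

At equilibrium, absorbed power = emitted power.
Absorbing cross-section = πr² = 9.195×10¹¹ m²; emitting surface = 4πr² = 3.678×10¹² m² (ratio 4).
(1−a)S·A_cross = εσ·A_surf·T⁴  ⇒  T⁴ = (1−a)S/(4σ).
T⁴ = 0.370·43.1/(4·5.67×10⁻⁸) = 7.031×10⁷ K⁴.
T = (7.031×10⁷)^(1/4).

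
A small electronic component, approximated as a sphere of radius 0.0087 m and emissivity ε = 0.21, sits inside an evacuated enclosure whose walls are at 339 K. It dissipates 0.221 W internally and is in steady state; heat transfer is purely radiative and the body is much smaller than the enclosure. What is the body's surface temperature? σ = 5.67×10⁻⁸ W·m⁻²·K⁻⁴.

T ≈ 425 K

For a small grey body in a large enclosure, net radiated power = εσA(T⁴ − T_w⁴).
Steady state: P = εσA(T⁴ − T_w⁴) with A = 4πr² = 9.511×10⁻⁴ m².
T⁴ = P/(εσA) + T_w⁴ = 0.221/(0.21·5.67×10⁻⁸·9.511×10⁻⁴) + (339)⁴
    = 1.951×10¹⁰ + 1.321×10¹⁰ = 3.272×10¹⁰ K⁴.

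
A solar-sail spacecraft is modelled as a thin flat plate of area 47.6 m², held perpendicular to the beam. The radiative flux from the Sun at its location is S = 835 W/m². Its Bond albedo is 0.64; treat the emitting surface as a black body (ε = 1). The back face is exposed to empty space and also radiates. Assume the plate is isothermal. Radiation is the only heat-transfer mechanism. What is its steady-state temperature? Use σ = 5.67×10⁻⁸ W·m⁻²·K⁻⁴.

At equilibrium, absorbed power = emitted power.
Absorbing cross-section = A = 47.60 m²; emitting surface = 2A = 95.20 m² (ratio 2).
(1−a)S·A_cross = εσ·A_surf·T⁴  ⇒  T⁴ = (1−a)S/(2σ).
T⁴ = 0.360·835/(2·5.67×10⁻⁸) = 2.651×10⁹ K⁴.
T = (2.651×10⁹)^(1/4).

T ≈ 227 K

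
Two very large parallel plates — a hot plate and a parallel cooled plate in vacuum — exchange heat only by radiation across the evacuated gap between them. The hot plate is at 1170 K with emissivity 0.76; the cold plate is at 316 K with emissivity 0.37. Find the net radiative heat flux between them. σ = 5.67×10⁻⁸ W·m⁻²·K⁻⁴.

q ≈ 35000 W/m²

For two infinite grey parallel plates, q = σ(T₁⁴ − T₂⁴)/(1/ε₁ + 1/ε₂ − 1).
T₁⁴ − T₂⁴ = 1.874×10¹² − 9.971×10⁹ = 1.864×10¹² K⁴.
1/ε₁ + 1/ε₂ − 1 = 1.316 + 2.703 − 1 = 3.018.
q = 5.67×10⁻⁸ × 1.864×10¹² / 3.018.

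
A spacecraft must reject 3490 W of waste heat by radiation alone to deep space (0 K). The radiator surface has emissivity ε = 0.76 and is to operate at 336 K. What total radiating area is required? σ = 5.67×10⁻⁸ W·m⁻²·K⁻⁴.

P = εσA T⁴ ⇒ A = P/(εσT⁴).
T⁴ = 1.275×10¹⁰ K⁴.
A = 3490/(0.76 × 5.67×10⁻⁸ × 1.275×10¹⁰).

A ≈ 6.35 m²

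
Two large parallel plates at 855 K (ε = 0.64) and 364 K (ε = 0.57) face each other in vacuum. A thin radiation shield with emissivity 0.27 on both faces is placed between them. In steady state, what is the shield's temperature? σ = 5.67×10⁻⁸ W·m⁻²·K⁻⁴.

T_s ≈ 729 K

In steady state the net flux on the hot side equals that on the cold side.
σ(T₁⁴−T_s⁴)/D₁ = σ(T_s⁴−T₂⁴)/D₂, with D₁ = 1/ε₁+1/ε_s−1 = 4.266, D₂ = 1/ε_s+1/ε₂−1 = 4.458.
Solve for T_s⁴: T_s⁴ = (D₂·T₁⁴ + D₁·T₂⁴)/(D₁+D₂) = 2.817×10¹¹ K⁴.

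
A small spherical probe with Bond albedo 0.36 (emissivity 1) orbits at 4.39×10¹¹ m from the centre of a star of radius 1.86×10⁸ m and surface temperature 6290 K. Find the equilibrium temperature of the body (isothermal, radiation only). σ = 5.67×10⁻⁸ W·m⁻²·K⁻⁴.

The star's surface emits σT_*⁴; at distance d the flux is S = σT_*⁴(R_*/d)².
S = 5.67×10⁻⁸·(6290)⁴·(1.86×10⁸/4.39×10¹¹)² = 15.93 W/m².
For an isothermal sphere T⁴ = (1−a)S/(4σ) = 4.496×10⁷ K⁴.

T ≈ 81.9 K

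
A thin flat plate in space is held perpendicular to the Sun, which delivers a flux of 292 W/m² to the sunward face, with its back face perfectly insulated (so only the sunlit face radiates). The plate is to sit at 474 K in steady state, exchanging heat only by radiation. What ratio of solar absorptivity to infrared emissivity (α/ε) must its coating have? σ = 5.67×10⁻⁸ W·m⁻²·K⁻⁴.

Balance: αS·A = εσ·1A·T⁴ ⇒ α/ε = σT⁴/S.
α/ε = 5.67×10⁻⁸·(474)⁴/292 = 5.67×10⁻⁸·5.048×10¹⁰/292.

α/ε ≈ 9.80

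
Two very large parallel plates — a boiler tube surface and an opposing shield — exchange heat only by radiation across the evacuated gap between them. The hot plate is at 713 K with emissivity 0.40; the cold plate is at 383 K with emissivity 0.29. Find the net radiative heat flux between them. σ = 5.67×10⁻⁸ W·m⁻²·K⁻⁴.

q ≈ 2710 W/m²

For two infinite grey parallel plates, q = σ(T₁⁴ − T₂⁴)/(1/ε₁ + 1/ε₂ − 1).
T₁⁴ − T₂⁴ = 2.584×10¹¹ − 2.152×10¹⁰ = 2.369×10¹¹ K⁴.
1/ε₁ + 1/ε₂ − 1 = 2.500 + 3.448 − 1 = 4.948.
q = 5.67×10⁻⁸ × 2.369×10¹¹ / 4.948.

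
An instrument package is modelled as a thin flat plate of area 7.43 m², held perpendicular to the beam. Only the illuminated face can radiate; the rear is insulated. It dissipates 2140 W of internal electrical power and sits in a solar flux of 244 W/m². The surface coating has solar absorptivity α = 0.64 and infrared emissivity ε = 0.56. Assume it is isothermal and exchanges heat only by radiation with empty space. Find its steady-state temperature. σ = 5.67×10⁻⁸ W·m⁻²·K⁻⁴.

T ≈ 344 K

At steady state, absorbed solar power + internal power = radiated power.
Absorbed: α·S·A_cross = 0.64·244·7.430 = 1160 W (cross-section A).
Total input = 1160 + 2140 = 3300 W.
Radiated: εσ·A_surf·T⁴ with A_surf = A = 7.430 m².
T⁴ = 3300/(0.56·5.67×10⁻⁸·7.430) = 1.399×10¹⁰ K⁴.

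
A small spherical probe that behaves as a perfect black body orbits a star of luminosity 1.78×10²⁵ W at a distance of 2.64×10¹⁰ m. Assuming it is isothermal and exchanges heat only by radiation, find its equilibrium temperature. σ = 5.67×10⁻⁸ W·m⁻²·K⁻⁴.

First find the stellar flux at distance d: S = L/(4πd²) = 1.78×10²⁵/(4π·(2.64×10¹⁰)²) = 2032 W/m².
For an isothermal sphere, absorbed (1−a)S·πr² = emitted σ·4πr²·T⁴, so T⁴ = (1−a)S/(4σ).
T⁴ = 1.00·2032/(4·5.67×10⁻⁸) = 8.961×10⁹ K⁴.

T ≈ 308 K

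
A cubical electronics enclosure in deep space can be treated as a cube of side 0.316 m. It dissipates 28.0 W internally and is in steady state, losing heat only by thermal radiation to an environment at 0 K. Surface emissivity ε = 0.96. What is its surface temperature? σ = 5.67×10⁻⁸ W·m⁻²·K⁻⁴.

Steady state: internal power = radiated power, P = εσA T⁴.
Radiating area A = 6L² = 0.5991 m².
T⁴ = P/(εσA) = 28.0/(0.96·5.67×10⁻⁸·0.5991) = 8.586×10⁸ K⁴.
T = (8.586×10⁸)^(1/4).

T ≈ 171 K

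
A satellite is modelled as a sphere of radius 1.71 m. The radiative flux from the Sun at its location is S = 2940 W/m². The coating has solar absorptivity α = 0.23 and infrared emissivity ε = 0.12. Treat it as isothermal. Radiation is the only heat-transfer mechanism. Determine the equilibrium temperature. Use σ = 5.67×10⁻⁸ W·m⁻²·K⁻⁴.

At equilibrium, absorbed power = emitted power.
Absorbing cross-section = πr² = 9.186 m²; emitting surface = 4πr² = 36.75 m² (ratio 4).
αS·A_cross = εσ·A_surf·T⁴  ⇒  T⁴ = αS/(ε·4σ).
T⁴ = 0.230·2940/(0.12·4·5.67×10⁻⁸) = 2.485×10¹⁰ K⁴.
T = (2.485×10¹⁰)^(1/4).

T ≈ 397 K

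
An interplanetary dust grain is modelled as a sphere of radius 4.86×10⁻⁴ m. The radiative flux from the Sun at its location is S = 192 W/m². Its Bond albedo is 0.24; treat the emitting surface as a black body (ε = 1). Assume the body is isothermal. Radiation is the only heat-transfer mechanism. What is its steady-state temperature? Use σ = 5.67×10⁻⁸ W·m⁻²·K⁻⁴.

At equilibrium, absorbed power = emitted power.
Absorbing cross-section = πr² = 7.420×10⁻⁷ m²; emitting surface = 4πr² = 2.968×10⁻⁶ m² (ratio 4).
(1−a)S·A_cross = εσ·A_surf·T⁴  ⇒  T⁴ = (1−a)S/(4σ).
T⁴ = 0.760·192/(4·5.67×10⁻⁸) = 6.434×10⁸ K⁴.
T = (6.434×10⁸)^(1/4).

T ≈ 159 K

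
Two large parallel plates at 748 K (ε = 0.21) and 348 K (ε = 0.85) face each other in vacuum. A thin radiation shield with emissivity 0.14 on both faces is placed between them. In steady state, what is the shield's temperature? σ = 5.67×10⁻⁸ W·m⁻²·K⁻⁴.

T_s ≈ 606 K

In steady state the net flux on the hot side equals that on the cold side.
σ(T₁⁴−T_s⁴)/D₁ = σ(T_s⁴−T₂⁴)/D₂, with D₁ = 1/ε₁+1/ε_s−1 = 10.90, D₂ = 1/ε_s+1/ε₂−1 = 7.319.
Solve for T_s⁴: T_s⁴ = (D₂·T₁⁴ + D₁·T₂⁴)/(D₁+D₂) = 1.345×10¹¹ K⁴.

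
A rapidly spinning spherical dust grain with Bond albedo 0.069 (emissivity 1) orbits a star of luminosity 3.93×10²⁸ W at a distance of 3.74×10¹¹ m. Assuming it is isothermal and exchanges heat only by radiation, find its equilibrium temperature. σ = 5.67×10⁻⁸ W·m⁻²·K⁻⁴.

T ≈ 550 K

First find the stellar flux at distance d: S = L/(4πd²) = 3.93×10²⁸/(4π·(3.74×10¹¹)²) = 22360 W/m².
For an isothermal sphere, absorbed (1−a)S·πr² = emitted σ·4πr²·T⁴, so T⁴ = (1−a)S/(4σ).
T⁴ = 0.931·22360/(4·5.67×10⁻⁸) = 9.178×10¹⁰ K⁴.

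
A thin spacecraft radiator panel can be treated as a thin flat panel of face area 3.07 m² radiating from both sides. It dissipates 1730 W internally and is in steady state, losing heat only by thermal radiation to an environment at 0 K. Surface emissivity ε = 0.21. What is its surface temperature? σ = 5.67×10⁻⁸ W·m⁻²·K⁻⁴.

T ≈ 392 K

Steady state: internal power = radiated power, P = εσA T⁴.
Radiating area A = 2·3.07 = 6.140 m².
T⁴ = P/(εσA) = 1730/(0.21·5.67×10⁻⁸·6.140) = 2.366×10¹⁰ K⁴.
T = (2.366×10¹⁰)^(1/4).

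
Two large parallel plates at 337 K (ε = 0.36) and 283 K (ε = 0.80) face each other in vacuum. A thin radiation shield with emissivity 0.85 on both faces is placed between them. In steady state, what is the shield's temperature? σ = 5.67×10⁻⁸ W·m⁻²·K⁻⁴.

In steady state the net flux on the hot side equals that on the cold side.
σ(T₁⁴−T_s⁴)/D₁ = σ(T_s⁴−T₂⁴)/D₂, with D₁ = 1/ε₁+1/ε_s−1 = 2.954, D₂ = 1/ε_s+1/ε₂−1 = 1.426.
Solve for T_s⁴: T_s⁴ = (D₂·T₁⁴ + D₁·T₂⁴)/(D₁+D₂) = 8.525×10⁹ K⁴.

T_s ≈ 304 K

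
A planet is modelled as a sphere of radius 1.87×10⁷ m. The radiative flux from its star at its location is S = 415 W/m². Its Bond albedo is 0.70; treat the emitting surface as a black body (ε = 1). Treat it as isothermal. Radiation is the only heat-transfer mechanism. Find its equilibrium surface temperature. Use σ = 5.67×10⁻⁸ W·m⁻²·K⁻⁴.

At equilibrium, absorbed power = emitted power.
Absorbing cross-section = πr² = 1.099×10¹⁵ m²; emitting surface = 4πr² = 4.394×10¹⁵ m² (ratio 4).
(1−a)S·A_cross = εσ·A_surf·T⁴  ⇒  T⁴ = (1−a)S/(4σ).
T⁴ = 0.300·415/(4·5.67×10⁻⁸) = 5.489×10⁸ K⁴.
T = (5.489×10⁸)^(1/4).

T ≈ 153 K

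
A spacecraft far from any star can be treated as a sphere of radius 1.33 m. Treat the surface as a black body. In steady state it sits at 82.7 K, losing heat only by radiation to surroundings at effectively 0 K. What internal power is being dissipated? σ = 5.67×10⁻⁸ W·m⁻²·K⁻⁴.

Steady state: P = εσA T⁴.
A = 4πr² = 22.23 m²; T⁴ = (82.7)⁴ = 4.678×10⁷ K⁴.
P = 1.0 × 5.67×10⁻⁸ × 22.23 × 4.678×10⁷.

P ≈ 59.0 W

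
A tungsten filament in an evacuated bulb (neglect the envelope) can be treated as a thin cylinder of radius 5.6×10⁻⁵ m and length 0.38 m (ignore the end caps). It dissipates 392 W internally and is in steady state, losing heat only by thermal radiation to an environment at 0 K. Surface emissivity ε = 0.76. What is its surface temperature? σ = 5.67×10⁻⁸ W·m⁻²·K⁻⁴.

Steady state: internal power = radiated power, P = εσA T⁴.
Radiating area A = 2πrL = 1.337×10⁻⁴ m².
T⁴ = P/(εσA) = 392/(0.76·5.67×10⁻⁸·1.337×10⁻⁴) = 6.804×10¹³ K⁴.
T = (6.804×10¹³)^(1/4).

T ≈ 2870 K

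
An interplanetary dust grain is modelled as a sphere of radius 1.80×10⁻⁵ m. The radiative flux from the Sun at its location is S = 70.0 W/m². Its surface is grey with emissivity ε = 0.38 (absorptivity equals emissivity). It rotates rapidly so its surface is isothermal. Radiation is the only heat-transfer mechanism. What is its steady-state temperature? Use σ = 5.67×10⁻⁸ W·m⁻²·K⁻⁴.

T ≈ 133 K

At equilibrium, absorbed power = emitted power.
Absorbing cross-section = πr² = 1.018×10⁻⁹ m²; emitting surface = 4πr² = 4.072×10⁻⁹ m² (ratio 4).
εS·A_cross = εσ·A_surf·T⁴  ⇒  T⁴ = S/(4σ)   (ε cancels).
T⁴ = 70.0/(4·5.67×10⁻⁸) = 3.086×10⁸ K⁴.
T = (3.086×10⁸)^(1/4).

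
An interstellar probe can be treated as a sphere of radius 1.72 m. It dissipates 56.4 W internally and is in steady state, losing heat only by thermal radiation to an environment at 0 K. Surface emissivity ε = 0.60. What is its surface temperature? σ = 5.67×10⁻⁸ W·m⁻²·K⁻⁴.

T ≈ 81.7 K

Steady state: internal power = radiated power, P = εσA T⁴.
Radiating area A = 4πr² = 37.18 m².
T⁴ = P/(εσA) = 56.4/(0.60·5.67×10⁻⁸·37.18) = 4.459×10⁷ K⁴.
T = (4.459×10⁷)^(1/4).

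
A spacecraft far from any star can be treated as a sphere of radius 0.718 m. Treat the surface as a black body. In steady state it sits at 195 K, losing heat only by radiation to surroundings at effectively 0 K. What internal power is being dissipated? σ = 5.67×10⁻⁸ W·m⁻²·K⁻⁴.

Steady state: P = εσA T⁴.
A = 4πr² = 6.478 m²; T⁴ = (195)⁴ = 1.446×10⁹ K⁴.
P = 1.0 × 5.67×10⁻⁸ × 6.478 × 1.446×10⁹.

P ≈ 531 W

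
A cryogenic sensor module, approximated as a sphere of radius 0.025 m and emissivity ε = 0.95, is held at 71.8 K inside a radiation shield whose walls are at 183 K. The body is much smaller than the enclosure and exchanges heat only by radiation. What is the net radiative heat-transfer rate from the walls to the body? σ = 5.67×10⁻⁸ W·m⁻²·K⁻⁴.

P_net ≈ 0.463 W

For a small grey body in a large enclosure: P_net = εσA(T_body⁴ − T_wall⁴).
A = 4πr² = 0.007854 m²; T_body⁴ − T_wall⁴ = 2.658×10⁷ − 1.122×10⁹ = -1.095×10⁹ K⁴.
|P_net| = 0.95·5.67×10⁻⁸·0.007854·1.095×10⁹.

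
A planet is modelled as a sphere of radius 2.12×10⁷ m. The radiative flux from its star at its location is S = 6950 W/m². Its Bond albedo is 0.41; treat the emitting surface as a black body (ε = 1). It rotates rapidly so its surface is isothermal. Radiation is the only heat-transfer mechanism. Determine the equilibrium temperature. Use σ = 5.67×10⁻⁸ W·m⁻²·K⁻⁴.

At equilibrium, absorbed power = emitted power.
Absorbing cross-section = πr² = 1.412×10¹⁵ m²; emitting surface = 4πr² = 5.648×10¹⁵ m² (ratio 4).
(1−a)S·A_cross = εσ·A_surf·T⁴  ⇒  T⁴ = (1−a)S/(4σ).
T⁴ = 0.590·6950/(4·5.67×10⁻⁸) = 1.808×10¹⁰ K⁴.
T = (1.808×10¹⁰)^(1/4).

T ≈ 367 K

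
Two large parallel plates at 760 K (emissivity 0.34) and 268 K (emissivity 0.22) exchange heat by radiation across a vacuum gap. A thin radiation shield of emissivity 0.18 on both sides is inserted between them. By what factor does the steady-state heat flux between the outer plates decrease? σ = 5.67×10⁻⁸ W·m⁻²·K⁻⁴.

Without shield: q₀ = σΔ(T⁴)/(1/ε₁+1/ε₂−1) with denominator 6.487.
With shield the two gaps are in series; the resistances add: (1/ε₁+1/ε_s−1)+(1/ε_s+1/ε₂−1) = 7.497+9.101 = 16.60.
Heat-flux ratio q₀/q = 16.60/6.487.

factor ≈ 2.56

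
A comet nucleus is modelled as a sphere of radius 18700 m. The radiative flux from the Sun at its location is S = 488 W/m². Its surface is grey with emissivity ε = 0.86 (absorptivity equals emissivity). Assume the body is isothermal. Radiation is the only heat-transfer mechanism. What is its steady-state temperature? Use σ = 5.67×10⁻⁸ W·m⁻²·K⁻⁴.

T ≈ 215 K

At equilibrium, absorbed power = emitted power.
Absorbing cross-section = πr² = 1.099×10⁹ m²; emitting surface = 4πr² = 4.394×10⁹ m² (ratio 4).
εS·A_cross = εσ·A_surf·T⁴  ⇒  T⁴ = S/(4σ)   (ε cancels).
T⁴ = 488/(4·5.67×10⁻⁸) = 2.152×10⁹ K⁴.
T = (2.152×10⁹)^(1/4).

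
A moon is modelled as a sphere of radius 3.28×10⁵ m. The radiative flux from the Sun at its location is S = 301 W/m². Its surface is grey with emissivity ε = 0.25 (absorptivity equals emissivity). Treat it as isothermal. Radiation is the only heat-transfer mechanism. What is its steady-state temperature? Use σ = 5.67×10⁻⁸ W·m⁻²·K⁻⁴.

T ≈ 191 K

At equilibrium, absorbed power = emitted power.
Absorbing cross-section = πr² = 3.380×10¹¹ m²; emitting surface = 4πr² = 1.352×10¹² m² (ratio 4).
εS·A_cross = εσ·A_surf·T⁴  ⇒  T⁴ = S/(4σ)   (ε cancels).
T⁴ = 301/(4·5.67×10⁻⁸) = 1.327×10⁹ K⁴.
T = (1.327×10⁹)^(1/4).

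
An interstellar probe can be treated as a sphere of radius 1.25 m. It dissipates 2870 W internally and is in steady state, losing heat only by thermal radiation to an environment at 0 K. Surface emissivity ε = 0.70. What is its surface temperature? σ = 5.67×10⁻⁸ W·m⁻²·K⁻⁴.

Steady state: internal power = radiated power, P = εσA T⁴.
Radiating area A = 4πr² = 19.63 m².
T⁴ = P/(εσA) = 2870/(0.70·5.67×10⁻⁸·19.63) = 3.683×10⁹ K⁴.
T = (3.683×10⁹)^(1/4).

T ≈ 246 K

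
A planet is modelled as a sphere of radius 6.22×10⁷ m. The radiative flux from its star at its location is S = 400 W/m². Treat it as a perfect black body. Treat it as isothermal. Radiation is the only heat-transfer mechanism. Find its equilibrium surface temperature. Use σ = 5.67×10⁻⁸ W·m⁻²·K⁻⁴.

T ≈ 205 K

At equilibrium, absorbed power = emitted power.
Absorbing cross-section = πr² = 1.215×10¹⁶ m²; emitting surface = 4πr² = 4.862×10¹⁶ m² (ratio 4).
S·A_cross = εσ·A_surf·T⁴  ⇒  T⁴ = S/(4σ).
T⁴ = 1.00·400/(4·5.67×10⁻⁸) = 1.764×10⁹ K⁴.
T = (1.764×10⁹)^(1/4).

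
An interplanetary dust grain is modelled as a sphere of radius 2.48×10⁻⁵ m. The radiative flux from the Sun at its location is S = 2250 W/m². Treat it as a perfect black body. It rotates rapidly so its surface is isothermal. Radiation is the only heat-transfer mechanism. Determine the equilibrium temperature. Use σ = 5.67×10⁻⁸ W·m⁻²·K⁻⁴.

T ≈ 316 K

At equilibrium, absorbed power = emitted power.
Absorbing cross-section = πr² = 1.932×10⁻⁹ m²; emitting surface = 4πr² = 7.729×10⁻⁹ m² (ratio 4).
S·A_cross = εσ·A_surf·T⁴  ⇒  T⁴ = S/(4σ).
T⁴ = 1.00·2250/(4·5.67×10⁻⁸) = 9.921×10⁹ K⁴.
T = (9.921×10⁹)^(1/4).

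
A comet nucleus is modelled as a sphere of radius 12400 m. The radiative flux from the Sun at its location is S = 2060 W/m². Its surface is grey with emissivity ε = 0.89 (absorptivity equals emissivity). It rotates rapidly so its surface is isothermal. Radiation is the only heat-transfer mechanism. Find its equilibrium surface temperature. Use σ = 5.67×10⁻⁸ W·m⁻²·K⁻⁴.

At equilibrium, absorbed power = emitted power.
Absorbing cross-section = πr² = 4.831×10⁸ m²; emitting surface = 4πr² = 1.932×10⁹ m² (ratio 4).
εS·A_cross = εσ·A_surf·T⁴  ⇒  T⁴ = S/(4σ)   (ε cancels).
T⁴ = 2060/(4·5.67×10⁻⁸) = 9.083×10⁹ K⁴.
T = (9.083×10⁹)^(1/4).

T ≈ 309 K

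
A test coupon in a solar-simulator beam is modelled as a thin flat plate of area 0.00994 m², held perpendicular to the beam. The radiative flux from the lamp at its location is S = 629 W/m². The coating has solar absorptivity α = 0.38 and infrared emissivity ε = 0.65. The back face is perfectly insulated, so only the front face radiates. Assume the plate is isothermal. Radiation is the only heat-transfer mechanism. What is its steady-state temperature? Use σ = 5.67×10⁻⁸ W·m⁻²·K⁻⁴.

At equilibrium, absorbed power = emitted power.
Absorbing cross-section = A = 0.009940 m²; emitting surface = A = 0.009940 m² (ratio 1).
αS·A_cross = εσ·A_surf·T⁴  ⇒  T⁴ = αS/(ε·1σ).
T⁴ = 0.380·629/(0.65·1·5.67×10⁻⁸) = 6.485×10⁹ K⁴.
T = (6.485×10⁹)^(1/4).

T ≈ 284 K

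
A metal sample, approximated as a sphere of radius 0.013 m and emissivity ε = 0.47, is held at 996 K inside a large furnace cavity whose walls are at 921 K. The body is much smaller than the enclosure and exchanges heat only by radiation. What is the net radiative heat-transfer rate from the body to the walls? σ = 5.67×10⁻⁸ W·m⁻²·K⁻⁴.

P_net ≈ 15.0 W

For a small grey body in a large enclosure: P_net = εσA(T_body⁴ − T_wall⁴).
A = 4πr² = 0.002124 m²; T_body⁴ − T_wall⁴ = 9.841×10¹¹ − 7.195×10¹¹ = 2.646×10¹¹ K⁴.
|P_net| = 0.47·5.67×10⁻⁸·0.002124·2.646×10¹¹.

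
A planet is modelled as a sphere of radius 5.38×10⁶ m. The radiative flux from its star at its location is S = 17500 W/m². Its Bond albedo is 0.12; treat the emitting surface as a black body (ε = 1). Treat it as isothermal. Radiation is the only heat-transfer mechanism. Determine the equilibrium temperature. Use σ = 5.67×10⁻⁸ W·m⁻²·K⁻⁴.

At equilibrium, absorbed power = emitted power.
Absorbing cross-section = πr² = 9.093×10¹³ m²; emitting surface = 4πr² = 3.637×10¹⁴ m² (ratio 4).
(1−a)S·A_cross = εσ·A_surf·T⁴  ⇒  T⁴ = (1−a)S/(4σ).
T⁴ = 0.880·17500/(4·5.67×10⁻⁸) = 6.790×10¹⁰ K⁴.
T = (6.790×10¹⁰)^(1/4).

T ≈ 510 K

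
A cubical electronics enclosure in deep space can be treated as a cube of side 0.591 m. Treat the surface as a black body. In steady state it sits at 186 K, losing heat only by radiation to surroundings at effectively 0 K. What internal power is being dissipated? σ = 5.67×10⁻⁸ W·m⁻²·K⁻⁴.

Steady state: P = εσA T⁴.
A = 6L² = 2.096 m²; T⁴ = (186)⁴ = 1.197×10⁹ K⁴.
P = 1.0 × 5.67×10⁻⁸ × 2.096 × 1.197×10⁹.

P ≈ 142 W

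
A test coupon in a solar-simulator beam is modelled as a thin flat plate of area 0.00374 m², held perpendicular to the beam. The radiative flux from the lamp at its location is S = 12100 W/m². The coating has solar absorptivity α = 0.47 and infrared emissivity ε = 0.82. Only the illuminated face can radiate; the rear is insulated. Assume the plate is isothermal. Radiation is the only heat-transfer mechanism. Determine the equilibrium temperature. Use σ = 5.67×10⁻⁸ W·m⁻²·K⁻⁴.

T ≈ 591 K

At equilibrium, absorbed power = emitted power.
Absorbing cross-section = A = 0.003740 m²; emitting surface = A = 0.003740 m² (ratio 1).
αS·A_cross = εσ·A_surf·T⁴  ⇒  T⁴ = αS/(ε·1σ).
T⁴ = 0.470·12100/(0.82·1·5.67×10⁻⁸) = 1.223×10¹¹ K⁴.
T = (1.223×10¹¹)^(1/4).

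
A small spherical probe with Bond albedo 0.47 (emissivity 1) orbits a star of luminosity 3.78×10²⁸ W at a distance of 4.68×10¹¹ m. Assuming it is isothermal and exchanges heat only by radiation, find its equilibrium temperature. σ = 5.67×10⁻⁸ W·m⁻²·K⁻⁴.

T ≈ 423 K

First find the stellar flux at distance d: S = L/(4πd²) = 3.78×10²⁸/(4π·(4.68×10¹¹)²) = 13730 W/m².
For an isothermal sphere, absorbed (1−a)S·πr² = emitted σ·4πr²·T⁴, so T⁴ = (1−a)S/(4σ).
T⁴ = 0.530·13730/(4·5.67×10⁻⁸) = 3.209×10¹⁰ K⁴.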